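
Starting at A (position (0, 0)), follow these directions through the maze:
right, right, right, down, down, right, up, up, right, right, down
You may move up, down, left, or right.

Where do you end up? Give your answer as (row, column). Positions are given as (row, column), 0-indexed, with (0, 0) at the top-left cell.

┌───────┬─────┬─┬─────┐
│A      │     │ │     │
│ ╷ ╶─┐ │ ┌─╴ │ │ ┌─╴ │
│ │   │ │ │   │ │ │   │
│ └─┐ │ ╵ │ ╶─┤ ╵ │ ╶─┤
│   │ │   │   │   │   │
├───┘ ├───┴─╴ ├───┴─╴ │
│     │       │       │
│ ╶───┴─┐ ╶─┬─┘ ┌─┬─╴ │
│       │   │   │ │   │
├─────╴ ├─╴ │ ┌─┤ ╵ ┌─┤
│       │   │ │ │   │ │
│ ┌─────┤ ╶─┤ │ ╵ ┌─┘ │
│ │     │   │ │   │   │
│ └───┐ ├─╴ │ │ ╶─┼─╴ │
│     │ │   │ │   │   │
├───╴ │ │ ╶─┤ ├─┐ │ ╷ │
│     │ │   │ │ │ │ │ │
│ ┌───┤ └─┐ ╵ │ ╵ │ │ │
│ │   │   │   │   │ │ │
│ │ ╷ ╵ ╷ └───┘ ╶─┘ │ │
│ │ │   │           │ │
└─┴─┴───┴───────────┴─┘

Following directions step by step:
Start: (0, 0)
  right: (0, 0) → (0, 1)
  right: (0, 1) → (0, 2)
  right: (0, 2) → (0, 3)
  down: (0, 3) → (1, 3)
  down: (1, 3) → (2, 3)
  right: (2, 3) → (2, 4)
  up: (2, 4) → (1, 4)
  up: (1, 4) → (0, 4)
  right: (0, 4) → (0, 5)
  right: (0, 5) → (0, 6)
  down: (0, 6) → (1, 6)
Final position: (1, 6)

Path taken:

┌───────┬─────┬─┬─────┐
│A → → ↓│↱ → ↓│ │     │
│ ╷ ╶─┐ │ ┌─╴ │ │ ┌─╴ │
│ │   │↓│↑│  B│ │ │   │
│ └─┐ │ ╵ │ ╶─┤ ╵ │ ╶─┤
│   │ │↳ ↑│   │   │   │
├───┘ ├───┴─╴ ├───┴─╴ │
│     │       │       │
│ ╶───┴─┐ ╶─┬─┘ ┌─┬─╴ │
│       │   │   │ │   │
├─────╴ ├─╴ │ ┌─┤ ╵ ┌─┤
│       │   │ │ │   │ │
│ ┌─────┤ ╶─┤ │ ╵ ┌─┘ │
│ │     │   │ │   │   │
│ └───┐ ├─╴ │ │ ╶─┼─╴ │
│     │ │   │ │   │   │
├───╴ │ │ ╶─┤ ├─┐ │ ╷ │
│     │ │   │ │ │ │ │ │
│ ┌───┤ └─┐ ╵ │ ╵ │ │ │
│ │   │   │   │   │ │ │
│ │ ╷ ╵ ╷ └───┘ ╶─┘ │ │
│ │ │   │           │ │
└─┴─┴───┴───────────┴─┘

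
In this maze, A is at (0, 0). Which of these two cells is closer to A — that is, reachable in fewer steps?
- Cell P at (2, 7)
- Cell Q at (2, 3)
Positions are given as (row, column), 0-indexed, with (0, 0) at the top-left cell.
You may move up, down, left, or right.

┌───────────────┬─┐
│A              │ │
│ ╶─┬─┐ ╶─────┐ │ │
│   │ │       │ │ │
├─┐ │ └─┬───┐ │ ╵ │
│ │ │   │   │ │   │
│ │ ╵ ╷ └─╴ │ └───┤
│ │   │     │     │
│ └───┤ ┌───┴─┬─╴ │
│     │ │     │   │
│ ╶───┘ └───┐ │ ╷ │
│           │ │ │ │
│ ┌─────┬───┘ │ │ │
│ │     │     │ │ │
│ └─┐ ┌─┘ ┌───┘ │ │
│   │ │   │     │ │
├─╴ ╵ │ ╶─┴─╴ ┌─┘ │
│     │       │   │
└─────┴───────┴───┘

Shortest path A → P at (2, 7): 9 steps
Shortest path A → Q at (2, 3): 7 steps

Q is closer (7 steps vs 9 steps).

Path to P:

┌───────────────┬─┐
│A → → → → → → ↓│ │
│ ╶─┬─┐ ╶─────┐ │ │
│   │ │       │↓│ │
├─┐ │ └─┬───┐ │ ╵ │
│ │ │   │   │ │P  │
│ │ ╵ ╷ └─╴ │ └───┤
│ │   │     │     │
│ └───┤ ┌───┴─┬─╴ │
│     │ │     │   │
│ ╶───┘ └───┐ │ ╷ │
│           │ │ │ │
│ ┌─────┬───┘ │ │ │
│ │     │     │ │ │
│ └─┐ ┌─┘ ┌───┘ │ │
│   │ │   │     │ │
├─╴ ╵ │ ╶─┴─╴ ┌─┘ │
│     │       │   │
└─────┴───────┴───┘

Path to Q:

┌───────────────┬─┐
│A              │ │
│ ╶─┬─┐ ╶─────┐ │ │
│↳ ↓│ │       │ │ │
├─┐ │ └─┬───┐ │ ╵ │
│ │↓│↱ Q│   │ │   │
│ │ ╵ ╷ └─╴ │ └───┤
│ │↳ ↑│     │     │
│ └───┤ ┌───┴─┬─╴ │
│     │ │     │   │
│ ╶───┘ └───┐ │ ╷ │
│           │ │ │ │
│ ┌─────┬───┘ │ │ │
│ │     │     │ │ │
│ └─┐ ┌─┘ ┌───┘ │ │
│   │ │   │     │ │
├─╴ ╵ │ ╶─┴─╴ ┌─┘ │
│     │       │   │
└─────┴───────┴───┘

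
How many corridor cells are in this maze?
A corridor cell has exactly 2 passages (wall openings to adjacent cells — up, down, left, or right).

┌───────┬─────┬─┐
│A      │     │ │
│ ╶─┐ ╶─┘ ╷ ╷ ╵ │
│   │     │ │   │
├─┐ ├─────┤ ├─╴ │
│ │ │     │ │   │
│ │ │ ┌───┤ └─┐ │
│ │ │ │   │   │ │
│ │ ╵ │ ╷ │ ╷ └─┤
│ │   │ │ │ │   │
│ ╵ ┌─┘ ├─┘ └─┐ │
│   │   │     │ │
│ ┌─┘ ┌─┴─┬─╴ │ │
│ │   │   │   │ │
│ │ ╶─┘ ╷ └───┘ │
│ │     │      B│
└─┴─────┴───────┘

Counting cells with exactly 2 passages:
Total corridor cells: 46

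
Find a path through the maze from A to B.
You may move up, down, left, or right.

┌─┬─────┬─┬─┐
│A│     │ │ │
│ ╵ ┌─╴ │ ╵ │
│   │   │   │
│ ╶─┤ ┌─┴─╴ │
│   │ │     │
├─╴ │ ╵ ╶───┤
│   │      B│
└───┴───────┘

Finding the shortest path through the maze:
Path length: 12 steps
Directions: down → right → up → right → right → down → left → down → down → right → right → right

Solution:

┌─┬─────┬─┬─┐
│A│↱ → ↓│ │ │
│ ╵ ┌─╴ │ ╵ │
│↳ ↑│↓ ↲│   │
│ ╶─┤ ┌─┴─╴ │
│   │↓│     │
├─╴ │ ╵ ╶───┤
│   │↳ → → B│
└───┴───────┘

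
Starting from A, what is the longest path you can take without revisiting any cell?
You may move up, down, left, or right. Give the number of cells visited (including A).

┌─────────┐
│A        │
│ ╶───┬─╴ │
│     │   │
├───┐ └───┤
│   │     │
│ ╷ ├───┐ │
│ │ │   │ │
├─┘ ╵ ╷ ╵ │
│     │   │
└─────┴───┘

Finding longest simple path using DFS:
Start: (0, 0)
Longest path visits 18 cells
Path: A → down → right → right → down → right → right → down → down → left → up → left → down → left → up → up → left → down

Solution:

┌─────────┐
│A        │
│ ╶───┬─╴ │
│↳ → ↓│   │
├───┐ └───┤
│↓ ↰│↳ → ↓│
│ ╷ ├───┐ │
│B│↑│↓ ↰│↓│
├─┘ ╵ ╷ ╵ │
│  ↑ ↲│↑ ↲│
└─────┴───┘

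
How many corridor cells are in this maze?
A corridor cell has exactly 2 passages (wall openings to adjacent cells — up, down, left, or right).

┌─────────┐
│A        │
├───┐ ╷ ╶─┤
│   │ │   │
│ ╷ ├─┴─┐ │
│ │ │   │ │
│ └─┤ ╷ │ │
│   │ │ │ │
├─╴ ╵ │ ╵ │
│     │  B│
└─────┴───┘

Counting cells with exactly 2 passages:
Total corridor cells: 17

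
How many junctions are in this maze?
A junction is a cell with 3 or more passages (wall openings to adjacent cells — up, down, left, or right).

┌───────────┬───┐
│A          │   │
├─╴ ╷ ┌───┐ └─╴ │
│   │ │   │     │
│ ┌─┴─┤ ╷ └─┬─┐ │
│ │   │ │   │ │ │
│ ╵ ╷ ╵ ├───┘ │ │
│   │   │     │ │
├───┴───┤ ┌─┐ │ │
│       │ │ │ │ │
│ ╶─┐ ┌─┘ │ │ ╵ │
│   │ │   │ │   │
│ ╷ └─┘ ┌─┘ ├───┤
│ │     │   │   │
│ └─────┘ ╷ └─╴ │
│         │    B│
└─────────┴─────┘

Checking each cell for number of passages:

Junctions found (3+ passages):
  (0, 1): 3 passages
  (0, 2): 3 passages
  (1, 7): 3 passages
  (3, 6): 3 passages
  (4, 2): 3 passages
  (5, 0): 3 passages
  (6, 5): 3 passages
Total junctions: 7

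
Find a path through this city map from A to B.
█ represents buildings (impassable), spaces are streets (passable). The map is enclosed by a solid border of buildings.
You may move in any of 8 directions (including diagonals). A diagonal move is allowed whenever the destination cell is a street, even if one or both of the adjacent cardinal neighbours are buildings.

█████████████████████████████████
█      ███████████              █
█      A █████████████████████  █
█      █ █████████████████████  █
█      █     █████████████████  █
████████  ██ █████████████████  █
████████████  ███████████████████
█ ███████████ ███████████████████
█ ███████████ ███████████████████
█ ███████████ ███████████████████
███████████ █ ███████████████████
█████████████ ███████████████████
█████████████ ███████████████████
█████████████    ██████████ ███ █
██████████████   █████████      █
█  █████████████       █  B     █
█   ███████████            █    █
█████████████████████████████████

Finding the shortest path from A to B:
Movement: 8-directional
Path length: 25 steps
Directions: down-right → down-right → right → right → down-right → down → down-right → down → down → down → down → down → down-right → right → down-right → down-right → right → right → right → right → right → down-right → right → right → up-right

Solution:

█████████████████████████████████
█      ███████████              █
█      A █████████████████████  █
█      █↘█████████████████████  █
█      █ →→↘ █████████████████  █
████████  ██↓█████████████████  █
████████████↘ ███████████████████
█ ███████████↓███████████████████
█ ███████████↓███████████████████
█ ███████████↓███████████████████
███████████ █↓███████████████████
█████████████↓███████████████████
█████████████↘███████████████████
█████████████ →↘ ██████████ ███ █
██████████████  ↘█████████      █
█  █████████████ →→→→→↘█  B     █
█   ███████████        →→↗ █    █
█████████████████████████████████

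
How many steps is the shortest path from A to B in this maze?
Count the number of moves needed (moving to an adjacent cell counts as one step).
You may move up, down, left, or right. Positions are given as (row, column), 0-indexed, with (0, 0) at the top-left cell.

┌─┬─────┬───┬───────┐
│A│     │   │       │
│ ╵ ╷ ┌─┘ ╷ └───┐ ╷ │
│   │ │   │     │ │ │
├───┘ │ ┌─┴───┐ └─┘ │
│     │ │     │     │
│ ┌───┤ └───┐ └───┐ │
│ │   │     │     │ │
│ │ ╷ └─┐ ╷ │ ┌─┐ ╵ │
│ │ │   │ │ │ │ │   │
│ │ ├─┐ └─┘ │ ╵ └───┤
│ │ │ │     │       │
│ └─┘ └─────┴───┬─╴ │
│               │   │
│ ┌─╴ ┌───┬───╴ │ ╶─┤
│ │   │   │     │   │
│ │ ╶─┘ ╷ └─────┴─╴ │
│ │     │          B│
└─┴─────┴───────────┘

Using BFS to find shortest path:
Start: (0, 0), End: (8, 9)
Path found:
(0,0) → (1,0) → (1,1) → (0,1) → (0,2) → (1,2) → (2,2) → (2,1) → (2,0) → (3,0) → (4,0) → (5,0) → (6,0) → (6,1) → (6,2) → (7,2) → (7,1) → (8,1) → (8,2) → (8,3) → (7,3) → (7,4) → (8,4) → (8,5) → (8,6) → (8,7) → (8,8) → (8,9)
Number of steps: 27

Solution:

┌─┬─────┬───┬───────┐
│A│↱ ↓  │   │       │
│ ╵ ╷ ┌─┘ ╷ └───┐ ╷ │
│↳ ↑│↓│   │     │ │ │
├───┘ │ ┌─┴───┐ └─┘ │
│↓ ← ↲│ │     │     │
│ ┌───┤ └───┐ └───┐ │
│↓│   │     │     │ │
│ │ ╷ └─┐ ╷ │ ┌─┐ ╵ │
│↓│ │   │ │ │ │ │   │
│ │ ├─┐ └─┘ │ ╵ └───┤
│↓│ │ │     │       │
│ └─┘ └─────┴───┬─╴ │
│↳ → ↓          │   │
│ ┌─╴ ┌───┬───╴ │ ╶─┤
│ │↓ ↲│↱ ↓│     │   │
│ │ ╶─┘ ╷ └─────┴─╴ │
│ │↳ → ↑│↳ → → → → B│
└─┴─────┴───────────┘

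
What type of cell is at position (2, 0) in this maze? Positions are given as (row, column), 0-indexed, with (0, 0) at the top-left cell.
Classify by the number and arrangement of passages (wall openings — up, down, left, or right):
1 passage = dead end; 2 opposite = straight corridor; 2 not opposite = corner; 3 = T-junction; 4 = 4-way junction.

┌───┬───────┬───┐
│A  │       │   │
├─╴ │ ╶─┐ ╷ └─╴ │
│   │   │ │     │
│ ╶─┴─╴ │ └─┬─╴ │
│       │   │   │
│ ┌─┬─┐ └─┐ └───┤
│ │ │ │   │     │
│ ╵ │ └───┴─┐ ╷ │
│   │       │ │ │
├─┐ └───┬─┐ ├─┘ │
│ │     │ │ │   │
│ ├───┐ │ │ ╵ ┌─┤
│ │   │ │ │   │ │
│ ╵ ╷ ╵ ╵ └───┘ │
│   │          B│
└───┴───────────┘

Checking cell at (2, 0):
Number of passages: 3
Cell type: T-junction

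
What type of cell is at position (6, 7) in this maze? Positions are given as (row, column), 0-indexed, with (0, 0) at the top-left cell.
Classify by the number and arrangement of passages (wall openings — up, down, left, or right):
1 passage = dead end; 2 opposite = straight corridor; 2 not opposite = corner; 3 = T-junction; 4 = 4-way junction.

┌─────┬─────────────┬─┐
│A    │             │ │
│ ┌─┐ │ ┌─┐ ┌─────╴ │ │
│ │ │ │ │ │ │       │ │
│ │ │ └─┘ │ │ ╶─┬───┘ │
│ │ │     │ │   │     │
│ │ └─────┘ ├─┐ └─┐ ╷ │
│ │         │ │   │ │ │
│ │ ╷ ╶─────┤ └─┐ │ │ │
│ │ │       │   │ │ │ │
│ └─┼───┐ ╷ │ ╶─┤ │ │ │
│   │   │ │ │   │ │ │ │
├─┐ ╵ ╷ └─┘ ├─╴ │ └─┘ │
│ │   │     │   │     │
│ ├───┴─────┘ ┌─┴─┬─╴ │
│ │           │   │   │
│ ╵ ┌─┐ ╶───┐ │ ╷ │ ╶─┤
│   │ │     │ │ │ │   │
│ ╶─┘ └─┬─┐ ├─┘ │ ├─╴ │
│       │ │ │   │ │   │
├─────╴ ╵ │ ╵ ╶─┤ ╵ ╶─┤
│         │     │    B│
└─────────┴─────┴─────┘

Checking cell at (6, 7):
Number of passages: 2
Cell type: corner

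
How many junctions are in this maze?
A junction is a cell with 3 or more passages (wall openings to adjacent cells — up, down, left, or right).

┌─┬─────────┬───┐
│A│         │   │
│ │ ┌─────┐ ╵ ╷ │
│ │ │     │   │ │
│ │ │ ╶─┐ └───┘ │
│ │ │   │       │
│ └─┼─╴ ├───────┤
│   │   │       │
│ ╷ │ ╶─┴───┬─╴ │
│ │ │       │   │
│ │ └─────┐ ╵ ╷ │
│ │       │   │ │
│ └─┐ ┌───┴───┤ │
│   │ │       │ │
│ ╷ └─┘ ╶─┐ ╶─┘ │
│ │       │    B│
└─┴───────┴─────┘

Checking each cell for number of passages:

Junctions found (3+ passages):
  (3, 0): 3 passages
  (4, 7): 3 passages
  (5, 2): 3 passages
  (6, 0): 3 passages
  (6, 5): 3 passages
  (7, 3): 3 passages
Total junctions: 6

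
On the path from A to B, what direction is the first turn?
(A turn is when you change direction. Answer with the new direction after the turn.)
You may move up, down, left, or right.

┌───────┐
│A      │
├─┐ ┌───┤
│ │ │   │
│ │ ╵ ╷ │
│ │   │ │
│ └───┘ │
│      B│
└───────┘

Directions: right, down, down, right, up, right, down, down
First turn direction: down

Solution:

┌───────┐
│A ↓    │
├─┐ ┌───┤
│ │↓│↱ ↓│
│ │ ╵ ╷ │
│ │↳ ↑│↓│
│ └───┘ │
│      B│
└───────┘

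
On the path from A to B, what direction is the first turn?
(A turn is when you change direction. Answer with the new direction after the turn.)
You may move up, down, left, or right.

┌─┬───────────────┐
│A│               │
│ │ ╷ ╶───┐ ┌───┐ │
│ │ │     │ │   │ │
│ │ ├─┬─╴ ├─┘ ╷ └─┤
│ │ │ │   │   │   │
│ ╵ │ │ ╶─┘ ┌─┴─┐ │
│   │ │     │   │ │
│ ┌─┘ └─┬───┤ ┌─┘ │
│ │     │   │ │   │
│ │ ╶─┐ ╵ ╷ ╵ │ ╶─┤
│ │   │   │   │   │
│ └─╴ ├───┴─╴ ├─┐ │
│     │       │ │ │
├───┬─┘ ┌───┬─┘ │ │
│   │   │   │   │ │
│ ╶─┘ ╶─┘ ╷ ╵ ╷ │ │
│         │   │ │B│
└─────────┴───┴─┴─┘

Directions: down, down, down, right, up, up, up, right, down, right, right, down, left, down, right, right, up, right, up, right, down, right, down, down, left, down, right, down, down, down
First turn direction: right

Solution:

┌─┬───────────────┐
│A│↱ ↓            │
│ │ ╷ ╶───┐ ┌───┐ │
│↓│↑│↳ → ↓│ │↱ ↓│ │
│ │ ├─┬─╴ ├─┘ ╷ └─┤
│↓│↑│ │↓ ↲│↱ ↑│↳ ↓│
│ ╵ │ │ ╶─┘ ┌─┴─┐ │
│↳ ↑│ │↳ → ↑│   │↓│
│ ┌─┘ └─┬───┤ ┌─┘ │
│ │     │   │ │↓ ↲│
│ │ ╶─┐ ╵ ╷ ╵ │ ╶─┤
│ │   │   │   │↳ ↓│
│ └─╴ ├───┴─╴ ├─┐ │
│     │       │ │↓│
├───┬─┘ ┌───┬─┘ │ │
│   │   │   │   │↓│
│ ╶─┘ ╶─┘ ╷ ╵ ╷ │ │
│         │   │ │B│
└─────────┴───┴─┴─┘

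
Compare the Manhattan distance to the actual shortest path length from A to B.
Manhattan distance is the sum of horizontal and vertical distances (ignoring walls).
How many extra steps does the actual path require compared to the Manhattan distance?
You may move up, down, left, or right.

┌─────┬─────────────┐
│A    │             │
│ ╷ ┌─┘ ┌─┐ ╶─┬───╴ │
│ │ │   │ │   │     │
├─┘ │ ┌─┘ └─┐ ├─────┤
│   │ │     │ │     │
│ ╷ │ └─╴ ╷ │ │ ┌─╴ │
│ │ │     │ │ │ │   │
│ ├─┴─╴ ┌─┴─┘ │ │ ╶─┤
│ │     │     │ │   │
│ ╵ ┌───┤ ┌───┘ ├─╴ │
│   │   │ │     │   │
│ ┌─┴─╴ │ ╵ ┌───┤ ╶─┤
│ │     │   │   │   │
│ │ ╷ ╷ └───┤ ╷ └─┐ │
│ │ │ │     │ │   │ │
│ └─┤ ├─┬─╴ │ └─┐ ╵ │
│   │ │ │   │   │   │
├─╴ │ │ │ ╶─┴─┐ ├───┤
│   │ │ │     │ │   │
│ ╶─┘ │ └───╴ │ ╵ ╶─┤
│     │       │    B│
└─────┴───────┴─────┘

Manhattan distance: |10 - 0| + |9 - 0| = 19
Actual path length: 59
Extra steps: 59 - 19 = 40

Solution:

┌─────┬─────────────┐
│A ↓  │↱ → ↓        │
│ ╷ ┌─┘ ┌─┐ ╶─┬───╴ │
│ │↓│↱ ↑│ │↳ ↓│     │
├─┘ │ ┌─┘ └─┐ ├─────┤
│↓ ↲│↑│     │↓│↱ → ↓│
│ ╷ │ └─╴ ╷ │ │ ┌─╴ │
│↓│ │↑ ↰  │ │↓│↑│↓ ↲│
│ ├─┴─╴ ┌─┴─┘ │ │ ╶─┤
│↓│↱ → ↑│↓ ← ↲│↑│↳ ↓│
│ ╵ ┌───┤ ┌───┘ ├─╴ │
│↳ ↑│   │↓│↱ → ↑│↓ ↲│
│ ┌─┴─╴ │ ╵ ┌───┤ ╶─┤
│ │     │↳ ↑│↓ ↰│↳ ↓│
│ │ ╷ ╷ └───┤ ╷ └─┐ │
│ │ │ │     │↓│↑ ↰│↓│
│ └─┤ ├─┬─╴ │ └─┐ ╵ │
│   │ │ │   │↳ ↓│↑ ↲│
├─╴ │ │ │ ╶─┴─┐ ├───┤
│   │ │ │     │↓│   │
│ ╶─┘ │ └───╴ │ ╵ ╶─┤
│     │       │↳ → B│
└─────┴───────┴─────┘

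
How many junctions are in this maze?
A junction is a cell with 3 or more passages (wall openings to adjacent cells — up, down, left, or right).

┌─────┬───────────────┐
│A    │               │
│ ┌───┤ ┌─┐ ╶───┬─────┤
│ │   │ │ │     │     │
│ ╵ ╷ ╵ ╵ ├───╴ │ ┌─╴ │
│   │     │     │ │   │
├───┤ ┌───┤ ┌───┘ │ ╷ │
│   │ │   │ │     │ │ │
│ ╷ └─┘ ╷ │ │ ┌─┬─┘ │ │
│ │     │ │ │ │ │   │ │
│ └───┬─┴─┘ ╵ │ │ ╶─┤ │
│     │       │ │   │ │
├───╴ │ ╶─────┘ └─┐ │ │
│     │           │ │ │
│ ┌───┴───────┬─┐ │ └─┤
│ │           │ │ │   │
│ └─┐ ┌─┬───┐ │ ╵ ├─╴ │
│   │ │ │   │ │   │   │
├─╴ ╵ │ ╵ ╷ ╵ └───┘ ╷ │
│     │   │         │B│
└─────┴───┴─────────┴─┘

Checking each cell for number of passages:

Junctions found (3+ passages):
  (0, 5): 3 passages
  (2, 2): 3 passages
  (2, 3): 3 passages
  (2, 10): 3 passages
  (5, 5): 3 passages
  (6, 7): 3 passages
  (7, 2): 3 passages
  (8, 10): 3 passages
  (9, 1): 3 passages
  (9, 6): 3 passages
Total junctions: 10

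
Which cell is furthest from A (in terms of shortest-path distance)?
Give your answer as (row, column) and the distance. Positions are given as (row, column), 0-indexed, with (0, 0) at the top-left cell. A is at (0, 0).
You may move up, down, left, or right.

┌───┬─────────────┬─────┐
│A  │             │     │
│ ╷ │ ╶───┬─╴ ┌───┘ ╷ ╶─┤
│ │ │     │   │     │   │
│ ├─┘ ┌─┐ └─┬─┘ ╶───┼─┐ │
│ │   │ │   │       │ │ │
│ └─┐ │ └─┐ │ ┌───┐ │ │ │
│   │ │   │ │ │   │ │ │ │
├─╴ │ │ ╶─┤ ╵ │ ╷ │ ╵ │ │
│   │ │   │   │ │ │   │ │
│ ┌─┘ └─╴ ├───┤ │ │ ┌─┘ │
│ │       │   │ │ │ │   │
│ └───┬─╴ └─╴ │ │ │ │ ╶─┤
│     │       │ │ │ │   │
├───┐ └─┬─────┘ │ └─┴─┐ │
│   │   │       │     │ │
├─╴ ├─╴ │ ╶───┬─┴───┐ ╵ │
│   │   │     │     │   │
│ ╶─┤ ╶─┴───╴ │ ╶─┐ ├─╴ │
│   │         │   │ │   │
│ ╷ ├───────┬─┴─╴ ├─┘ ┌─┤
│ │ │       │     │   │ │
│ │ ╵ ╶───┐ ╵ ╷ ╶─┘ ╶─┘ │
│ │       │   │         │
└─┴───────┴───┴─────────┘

Computing BFS distances from A to all cells:
Furthest cell: (5, 5)
Distance: 76 steps

Path from A to the furthest cell:

┌───┬─────────────┬─────┐
│A  │             │↓ ↰  │
│ ╷ │ ╶───┬─╴ ┌───┘ ╷ ╶─┤
│↓│ │↓ ← ↰│   │↓ ← ↲│↑ ↰│
│ ├─┘ ┌─┐ └─┬─┘ ╶───┼─┐ │
│↓│  ↓│ │↑ ↰│↓ ↲    │ │↑│
│ └─┐ │ └─┐ │ ┌───┐ │ │ │
│↳ ↓│↓│   │↑│↓│↱ ↓│ │ │↑│
├─╴ │ │ ╶─┤ ╵ │ ╷ │ ╵ │ │
│↓ ↲│↓│   │↑ ↲│↑│↓│   │↑│
│ ┌─┘ └─╴ ├───┤ │ │ ┌─┘ │
│↓│  ↳ → ↓│B ↰│↑│↓│ │↱ ↑│
│ └───┬─╴ └─╴ │ │ │ │ ╶─┤
│↳ → ↓│  ↳ → ↑│↑│↓│ │↑ ↰│
├───┐ └─┬─────┘ │ └─┴─┐ │
│   │↳ ↓│↱ → → ↑│↳ → ↓│↑│
├─╴ ├─╴ │ ╶───┬─┴───┐ ╵ │
│   │↓ ↲│↑ ← ↰│     │↳ ↑│
│ ╶─┤ ╶─┴───╴ │ ╶─┐ ├─╴ │
│   │↳ → → → ↑│   │ │   │
│ ╷ ├───────┬─┴─╴ ├─┘ ┌─┤
│ │ │       │     │   │ │
│ │ ╵ ╶───┐ ╵ ╷ ╶─┘ ╶─┘ │
│ │       │   │         │
└─┴───────┴───┴─────────┘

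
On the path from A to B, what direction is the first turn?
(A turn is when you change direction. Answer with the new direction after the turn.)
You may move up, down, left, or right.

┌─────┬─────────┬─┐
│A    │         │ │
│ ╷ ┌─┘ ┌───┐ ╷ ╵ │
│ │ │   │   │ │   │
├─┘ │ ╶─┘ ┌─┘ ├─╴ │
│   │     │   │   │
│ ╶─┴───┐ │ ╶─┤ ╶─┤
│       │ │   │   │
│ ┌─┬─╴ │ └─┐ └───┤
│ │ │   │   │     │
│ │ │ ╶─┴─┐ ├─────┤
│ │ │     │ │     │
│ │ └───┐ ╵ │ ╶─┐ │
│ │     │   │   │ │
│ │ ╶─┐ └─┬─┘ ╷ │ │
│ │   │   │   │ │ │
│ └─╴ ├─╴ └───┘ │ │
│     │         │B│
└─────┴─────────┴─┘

Directions: right, down, down, left, down, down, down, down, down, down, right, right, up, left, up, right, right, down, right, down, right, right, right, up, up, left, up, right, right, down, down, down
First turn direction: down

Solution:

┌─────┬─────────┬─┐
│A ↓  │         │ │
│ ╷ ┌─┘ ┌───┐ ╷ ╵ │
│ │↓│   │   │ │   │
├─┘ │ ╶─┘ ┌─┘ ├─╴ │
│↓ ↲│     │   │   │
│ ╶─┴───┐ │ ╶─┤ ╶─┤
│↓      │ │   │   │
│ ┌─┬─╴ │ └─┐ └───┤
│↓│ │   │   │     │
│ │ │ ╶─┴─┐ ├─────┤
│↓│ │     │ │↱ → ↓│
│ │ └───┐ ╵ │ ╶─┐ │
│↓│↱ → ↓│   │↑ ↰│↓│
│ │ ╶─┐ └─┬─┘ ╷ │ │
│↓│↑ ↰│↳ ↓│   │↑│↓│
│ └─╴ ├─╴ └───┘ │ │
│↳ → ↑│  ↳ → → ↑│B│
└─────┴─────────┴─┘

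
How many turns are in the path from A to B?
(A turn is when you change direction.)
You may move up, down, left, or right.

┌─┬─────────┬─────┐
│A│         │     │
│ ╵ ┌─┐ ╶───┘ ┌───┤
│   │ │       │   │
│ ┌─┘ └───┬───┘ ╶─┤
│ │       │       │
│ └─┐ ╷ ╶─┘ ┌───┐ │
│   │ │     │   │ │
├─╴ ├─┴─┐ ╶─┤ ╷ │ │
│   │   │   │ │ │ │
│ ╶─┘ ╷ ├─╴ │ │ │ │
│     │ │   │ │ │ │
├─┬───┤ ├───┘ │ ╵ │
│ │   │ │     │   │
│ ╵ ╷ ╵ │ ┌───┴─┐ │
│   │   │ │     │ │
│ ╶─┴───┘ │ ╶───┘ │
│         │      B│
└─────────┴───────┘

Directions: down, down, down, right, down, left, down, right, right, up, right, down, down, down, left, up, left, down, left, down, right, right, right, right, up, up, right, right, up, up, up, right, down, down, down, right, down, down
Number of turns: 22

Solution:

┌─┬─────────┬─────┐
│A│         │     │
│ ╵ ┌─┐ ╶───┘ ┌───┤
│↓  │ │       │   │
│ ┌─┘ └───┬───┘ ╶─┤
│↓│       │       │
│ └─┐ ╷ ╶─┘ ┌───┐ │
│↳ ↓│ │     │↱ ↓│ │
├─╴ ├─┴─┐ ╶─┤ ╷ │ │
│↓ ↲│↱ ↓│   │↑│↓│ │
│ ╶─┘ ╷ ├─╴ │ │ │ │
│↳ → ↑│↓│   │↑│↓│ │
├─┬───┤ ├───┘ │ ╵ │
│ │↓ ↰│↓│↱ → ↑│↳ ↓│
│ ╵ ╷ ╵ │ ┌───┴─┐ │
│↓ ↲│↑ ↲│↑│     │↓│
│ ╶─┴───┘ │ ╶───┘ │
│↳ → → → ↑│      B│
└─────────┴───────┘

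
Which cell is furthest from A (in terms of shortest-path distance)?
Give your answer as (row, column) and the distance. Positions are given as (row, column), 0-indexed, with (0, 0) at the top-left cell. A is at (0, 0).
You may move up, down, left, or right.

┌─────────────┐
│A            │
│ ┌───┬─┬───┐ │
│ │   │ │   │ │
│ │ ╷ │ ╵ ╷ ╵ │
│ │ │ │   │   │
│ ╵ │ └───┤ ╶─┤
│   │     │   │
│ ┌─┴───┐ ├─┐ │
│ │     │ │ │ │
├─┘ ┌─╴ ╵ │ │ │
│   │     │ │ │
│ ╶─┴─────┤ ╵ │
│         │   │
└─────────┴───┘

Computing BFS distances from A to all cells:
Furthest cell: (6, 4)
Distance: 24 steps

Path from A to the furthest cell:

┌─────────────┐
│A            │
│ ┌───┬─┬───┐ │
│↓│↱ ↓│ │   │ │
│ │ ╷ │ ╵ ╷ ╵ │
│↓│↑│↓│   │   │
│ ╵ │ └───┤ ╶─┤
│↳ ↑│↳ → ↓│   │
│ ┌─┴───┐ ├─┐ │
│ │↓ ← ↰│↓│ │ │
├─┘ ┌─╴ ╵ │ │ │
│↓ ↲│  ↑ ↲│ │ │
│ ╶─┴─────┤ ╵ │
│↳ → → → B│   │
└─────────┴───┘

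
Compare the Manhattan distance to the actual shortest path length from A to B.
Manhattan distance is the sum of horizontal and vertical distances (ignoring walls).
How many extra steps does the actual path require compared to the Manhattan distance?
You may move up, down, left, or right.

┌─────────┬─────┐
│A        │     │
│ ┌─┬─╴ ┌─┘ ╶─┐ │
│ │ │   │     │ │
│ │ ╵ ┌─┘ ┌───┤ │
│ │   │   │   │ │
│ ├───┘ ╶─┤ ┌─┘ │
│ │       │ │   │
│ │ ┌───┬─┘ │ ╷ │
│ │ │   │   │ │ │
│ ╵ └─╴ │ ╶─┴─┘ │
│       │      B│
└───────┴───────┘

Manhattan distance: |5 - 0| + |7 - 0| = 12
Actual path length: 22
Extra steps: 22 - 12 = 10

Solution:

┌─────────┬─────┐
│A        │↱ → ↓│
│ ┌─┬─╴ ┌─┘ ╶─┐ │
│↓│ │   │↱ ↑  │↓│
│ │ ╵ ┌─┘ ┌───┤ │
│↓│   │↱ ↑│   │↓│
│ ├───┘ ╶─┤ ┌─┘ │
│↓│↱ → ↑  │ │  ↓│
│ │ ┌───┬─┘ │ ╷ │
│↓│↑│   │   │ │↓│
│ ╵ └─╴ │ ╶─┴─┘ │
│↳ ↑    │      B│
└───────┴───────┘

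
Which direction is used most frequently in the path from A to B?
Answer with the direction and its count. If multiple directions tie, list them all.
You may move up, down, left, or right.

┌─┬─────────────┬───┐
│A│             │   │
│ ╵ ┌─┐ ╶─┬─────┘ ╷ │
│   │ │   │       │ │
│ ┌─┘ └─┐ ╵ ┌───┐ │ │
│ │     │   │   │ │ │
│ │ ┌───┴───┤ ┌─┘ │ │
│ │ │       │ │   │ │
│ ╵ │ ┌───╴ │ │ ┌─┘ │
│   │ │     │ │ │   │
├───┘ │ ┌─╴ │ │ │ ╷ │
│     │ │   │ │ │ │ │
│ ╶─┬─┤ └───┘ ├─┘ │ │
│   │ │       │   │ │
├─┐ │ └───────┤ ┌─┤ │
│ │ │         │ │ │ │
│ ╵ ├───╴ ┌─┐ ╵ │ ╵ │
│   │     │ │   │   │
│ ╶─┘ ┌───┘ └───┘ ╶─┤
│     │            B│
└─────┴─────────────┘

Directions: down, right, up, right, right, down, right, down, right, up, right, right, right, up, right, down, down, down, down, down, down, down, down, left, down, right
Counts: {'down': 12, 'right': 10, 'up': 3, 'left': 1}
Most common: down (12 times)

Solution:

┌─┬─────────────┬───┐
│A│↱ → ↓        │↱ ↓│
│ ╵ ┌─┐ ╶─┬─────┘ ╷ │
│↳ ↑│ │↳ ↓│↱ → → ↑│↓│
│ ┌─┘ └─┐ ╵ ┌───┐ │ │
│ │     │↳ ↑│   │ │↓│
│ │ ┌───┴───┤ ┌─┘ │ │
│ │ │       │ │   │↓│
│ ╵ │ ┌───╴ │ │ ┌─┘ │
│   │ │     │ │ │  ↓│
├───┘ │ ┌─╴ │ │ │ ╷ │
│     │ │   │ │ │ │↓│
│ ╶─┬─┤ └───┘ ├─┘ │ │
│   │ │       │   │↓│
├─┐ │ └───────┤ ┌─┤ │
│ │ │         │ │ │↓│
│ ╵ ├───╴ ┌─┐ ╵ │ ╵ │
│   │     │ │   │↓ ↲│
│ ╶─┘ ┌───┘ └───┘ ╶─┤
│     │          ↳ B│
└─────┴─────────────┘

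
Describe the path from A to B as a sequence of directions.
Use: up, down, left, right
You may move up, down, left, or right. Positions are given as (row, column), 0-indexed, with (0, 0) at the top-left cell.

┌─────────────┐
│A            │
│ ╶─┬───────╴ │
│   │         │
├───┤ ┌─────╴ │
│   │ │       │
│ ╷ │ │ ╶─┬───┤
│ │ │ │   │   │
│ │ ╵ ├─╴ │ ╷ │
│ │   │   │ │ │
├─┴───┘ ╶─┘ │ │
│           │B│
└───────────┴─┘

Finding the path and converting it to directions:
Path through cells: (0,0) → (0,1) → (0,2) → (0,3) → (0,4) → (0,5) → (0,6) → (1,6) → (2,6) → (2,5) → (2,4) → (2,3) → (3,3) → (3,4) → (4,4) → (4,3) → (5,3) → (5,4) → (5,5) → (4,5) → (3,5) → (3,6) → (4,6) → (5,6)
Directions: right, right, right, right, right, right, down, down, left, left, left, down, right, down, left, down, right, right, up, up, right, down, down

Solution:

┌─────────────┐
│A → → → → → ↓│
│ ╶─┬───────╴ │
│   │        ↓│
├───┤ ┌─────╴ │
│   │ │↓ ← ← ↲│
│ ╷ │ │ ╶─┬───┤
│ │ │ │↳ ↓│↱ ↓│
│ │ ╵ ├─╴ │ ╷ │
│ │   │↓ ↲│↑│↓│
├─┴───┘ ╶─┘ │ │
│      ↳ → ↑│B│
└───────────┴─┘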